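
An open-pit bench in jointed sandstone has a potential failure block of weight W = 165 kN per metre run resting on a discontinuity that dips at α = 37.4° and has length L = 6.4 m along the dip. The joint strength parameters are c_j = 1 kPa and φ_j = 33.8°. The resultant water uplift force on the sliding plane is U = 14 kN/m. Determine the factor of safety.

FS = 0.85

Resolving the block weight along and normal to the plane and applying the Mohr–Coulomb strength on the joint:
N' = W cosα − U = 165·cos37.4° − 14 = 117.1 kN/m
Driving force T = W sinα = 165·sin37.4° = 100.2 kN/m
Resisting force R = c_j·L + N'·tanφ_j = 1·6.4 + 117.1·tan33.8° = 6.4 + 78.4 = 84.8 kN/m
FS = R / T = 84.8 / 100.2 = 0.846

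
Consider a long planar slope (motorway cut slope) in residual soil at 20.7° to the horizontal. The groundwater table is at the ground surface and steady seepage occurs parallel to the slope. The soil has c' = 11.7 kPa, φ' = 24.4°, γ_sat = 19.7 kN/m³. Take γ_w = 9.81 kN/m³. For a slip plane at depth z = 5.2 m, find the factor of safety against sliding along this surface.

With seepage parallel to the slope and the water table at the surface, the effective normal stress on the slip plane uses the buoyant unit weight γ' = γ_sat − γ_w while the driving shear stress uses γ_sat:
FS = [c' + γ' z cos²β tanφ'] / [γ_sat z sinβ cosβ]
γ' = 19.7 − 9.81 = 9.89 kN/m³
Numerator = 11.7 + 9.89·5.2·cos²20.7°·tan24.4° = 11.7 + 9.89·5.2·0.8751·0.4536 = 32.114 kPa
Denominator = 19.7·5.2·sin20.7°·cos20.7° = 19.7·5.2·0.3535·0.9354 = 33.872 kPa
FS = 32.114 / 33.872 = 0.948

FS = 0.95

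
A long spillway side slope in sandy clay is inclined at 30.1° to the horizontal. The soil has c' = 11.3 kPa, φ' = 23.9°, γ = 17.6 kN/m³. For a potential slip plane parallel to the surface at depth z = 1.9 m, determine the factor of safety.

FS = 1.54

For an infinite slope with a slip plane parallel to the surface (no pore pressure): FS = [c' + γz cos²β tanφ'] / [γz sinβ cosβ].
γz = 17.6·1.9 = 33.44 kN/m²
Numerator = 11.3 + 33.44·cos²30.1°·tan23.9° = 11.3 + 33.44·0.7485·0.4431 = 22.392 kPa
Denominator = 33.44·sin30.1°·cos30.1° = 33.44·0.5015·0.8652 = 14.509 kPa
FS = 22.392 / 14.509 = 1.543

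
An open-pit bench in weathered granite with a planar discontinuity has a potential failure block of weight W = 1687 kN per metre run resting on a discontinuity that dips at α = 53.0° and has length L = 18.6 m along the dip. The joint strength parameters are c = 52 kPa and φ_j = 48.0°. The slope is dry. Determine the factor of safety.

FS = 1.55

Resolving the block weight along and normal to the plane and applying the Mohr–Coulomb strength on the joint:
N' = W cosα = 1687·cos53.0° = 1015.3 kN/m
Driving force T = W sinα = 1687·sin53.0° = 1347.3 kN/m
Resisting force R = c·L + N'·tanφ_j = 52·18.6 + 1015.3·tan48.0° = 967.2 + 1127.6 = 2094.8 kN/m
FS = R / T = 2094.8 / 1347.3 = 1.555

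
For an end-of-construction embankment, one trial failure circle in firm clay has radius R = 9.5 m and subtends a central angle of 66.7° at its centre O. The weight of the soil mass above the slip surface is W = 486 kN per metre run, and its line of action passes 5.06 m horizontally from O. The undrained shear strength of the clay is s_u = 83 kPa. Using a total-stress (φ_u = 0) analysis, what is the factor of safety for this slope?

FS = 3.55

Taking moments about the centre O, the resisting moment is provided by the undrained shear strength acting along the arc:
Arc length L_a = R·θ = 9.5·(66.7°·π/180) = 9.5·1.1641 = 11.06 m
M_R = s_u·L_a·R = 83·11.06·9.5 = 8720.2 kN·m/m
M_D = W·d = 486·5.06 = 2459.2 kN·m/m
FS = M_R / M_D = 8720.2 / 2459.2 = 3.546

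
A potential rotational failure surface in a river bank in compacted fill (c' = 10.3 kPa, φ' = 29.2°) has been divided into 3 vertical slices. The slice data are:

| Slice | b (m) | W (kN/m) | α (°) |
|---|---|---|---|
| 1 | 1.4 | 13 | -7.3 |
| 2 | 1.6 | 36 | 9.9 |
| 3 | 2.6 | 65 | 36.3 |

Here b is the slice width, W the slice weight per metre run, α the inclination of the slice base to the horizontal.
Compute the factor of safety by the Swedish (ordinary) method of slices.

Ordinary method of slices: FS = Σ[c'·Δl_i + (W_i cosα_i)·tanφ'] / Σ W_i sinα_i, with Δl_i = b_i / cosα_i.
Slice 1: Δl = 1.4/cos(-7.3°) = 1.411 m; N'_1 = 13·cos(-7.3°) = 12.9; c'Δl = 14.54; W sinα = -1.7
Slice 2: Δl = 1.6/cos9.9° = 1.624 m; N'_2 = 36·cos9.9° = 35.5; c'Δl = 16.73; W sinα = 6.2
Slice 3: Δl = 2.6/cos36.3° = 3.226 m; N'_3 = 65·cos36.3° = 52.4; c'Δl = 33.23; W sinα = 38.5
Σc'Δl = 64.5 kN/m; ΣN' = 100.7 kN/m; ΣW sinα = 43.0 kN/m
Resisting = 64.5 + 100.7·tan29.2° = 64.5 + 56.3 = 120.8 kN/m
FS = 120.8 / 43.0 = 2.808

FS = 2.81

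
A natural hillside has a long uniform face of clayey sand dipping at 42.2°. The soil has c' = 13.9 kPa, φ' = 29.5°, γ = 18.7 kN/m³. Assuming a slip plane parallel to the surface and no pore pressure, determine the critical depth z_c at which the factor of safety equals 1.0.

z_c = 3.97 m

Setting FS = 1.00 in FS = [c' + γz cos²β tanφ'] / [γz sinβ cosβ] and solving for z:
z = c' / [γ cosβ (FS·sinβ − cosβ·tanφ')]
  = 13.9 / [18.7·cos42.2°·(1.00·sin42.2° − cos42.2°·tan29.5°)]
  = 13.9 / [18.7·0.7408·(1.00·0.6717 − 0.7408·0.5658)]
  = 13.9 / 3.4992 = 3.972 m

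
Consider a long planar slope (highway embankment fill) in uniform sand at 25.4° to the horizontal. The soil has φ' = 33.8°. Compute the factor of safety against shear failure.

For a dry cohesionless infinite slope the factor of safety is FS = tanφ' / tanβ.
FS = tan33.8° / tan25.4° = 0.6694 / 0.4748 = 1.410

FS = 1.41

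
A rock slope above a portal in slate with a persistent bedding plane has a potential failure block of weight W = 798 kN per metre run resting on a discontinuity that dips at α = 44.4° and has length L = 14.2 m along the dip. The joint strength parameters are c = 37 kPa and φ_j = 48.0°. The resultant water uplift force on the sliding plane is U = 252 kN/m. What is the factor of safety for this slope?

FS = 1.57

Resolving the block weight along and normal to the plane and applying the Mohr–Coulomb strength on the joint:
N' = W cosα − U = 798·cos44.4° − 252 = 318.1 kN/m
Driving force T = W sinα = 798·sin44.4° = 558.3 kN/m
Resisting force R = c·L + N'·tanφ_j = 37·14.2 + 318.1·tan48.0° = 525.4 + 353.3 = 878.7 kN/m
FS = R / T = 878.7 / 558.3 = 1.574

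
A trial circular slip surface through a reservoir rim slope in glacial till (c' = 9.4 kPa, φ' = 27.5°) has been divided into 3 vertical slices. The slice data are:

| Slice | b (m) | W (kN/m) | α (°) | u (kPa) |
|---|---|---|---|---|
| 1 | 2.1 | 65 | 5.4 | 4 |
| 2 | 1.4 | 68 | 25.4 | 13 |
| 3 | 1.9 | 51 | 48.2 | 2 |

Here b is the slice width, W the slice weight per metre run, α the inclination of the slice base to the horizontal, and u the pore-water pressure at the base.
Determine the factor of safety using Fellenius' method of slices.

Ordinary method of slices: FS = Σ[c'·Δl_i + (W_i cosα_i − u_i·Δl_i)·tanφ'] / Σ W_i sinα_i, with Δl_i = b_i / cosα_i.
Slice 1: Δl = 2.1/cos5.4° = 2.109 m; N'_1 = 65·cos5.4° − 4·2.109 = 56.3; c'Δl = 19.83; W sinα = 6.1
Slice 2: Δl = 1.4/cos25.4° = 1.550 m; N'_2 = 68·cos25.4° − 13·1.550 = 41.3; c'Δl = 14.57; W sinα = 29.2
Slice 3: Δl = 1.9/cos48.2° = 2.851 m; N'_3 = 51·cos48.2° − 2·2.851 = 28.3; c'Δl = 26.80; W sinα = 38.0
Σc'Δl = 61.2 kN/m; ΣN' = 125.8 kN/m; ΣW sinα = 73.3 kN/m
Resisting = 61.2 + 125.8·tan27.5° = 61.2 + 65.5 = 126.7 kN/m
FS = 126.7 / 73.3 = 1.728

FS = 1.73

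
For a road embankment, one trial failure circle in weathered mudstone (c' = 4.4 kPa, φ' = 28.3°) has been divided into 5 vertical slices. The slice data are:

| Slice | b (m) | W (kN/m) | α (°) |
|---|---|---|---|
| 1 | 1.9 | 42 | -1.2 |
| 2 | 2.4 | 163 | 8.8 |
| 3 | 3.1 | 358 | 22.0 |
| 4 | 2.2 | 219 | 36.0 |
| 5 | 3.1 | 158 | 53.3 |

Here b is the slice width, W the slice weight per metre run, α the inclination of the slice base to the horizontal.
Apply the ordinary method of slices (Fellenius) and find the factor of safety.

FS = 1.22

Ordinary method of slices: FS = Σ[c'·Δl_i + (W_i cosα_i)·tanφ'] / Σ W_i sinα_i, with Δl_i = b_i / cosα_i.
Slice 1: Δl = 1.9/cos(-1.2°) = 1.900 m; N'_1 = 42·cos(-1.2°) = 42.0; c'Δl = 8.36; W sinα = -0.9
Slice 2: Δl = 2.4/cos8.8° = 2.429 m; N'_2 = 163·cos8.8° = 161.1; c'Δl = 10.69; W sinα = 24.9
Slice 3: Δl = 3.1/cos22.0° = 3.343 m; N'_3 = 358·cos22.0° = 331.9; c'Δl = 14.71; W sinα = 134.1
Slice 4: Δl = 2.2/cos36.0° = 2.719 m; N'_4 = 219·cos36.0° = 177.2; c'Δl = 11.97; W sinα = 128.7
Slice 5: Δl = 3.1/cos53.3° = 5.187 m; N'_5 = 158·cos53.3° = 94.4; c'Δl = 22.82; W sinα = 126.7
Σc'Δl = 68.5 kN/m; ΣN' = 806.6 kN/m; ΣW sinα = 413.6 kN/m
Resisting = 68.5 + 806.6·tan28.3° = 68.5 + 434.3 = 502.9 kN/m
FS = 502.9 / 413.6 = 1.216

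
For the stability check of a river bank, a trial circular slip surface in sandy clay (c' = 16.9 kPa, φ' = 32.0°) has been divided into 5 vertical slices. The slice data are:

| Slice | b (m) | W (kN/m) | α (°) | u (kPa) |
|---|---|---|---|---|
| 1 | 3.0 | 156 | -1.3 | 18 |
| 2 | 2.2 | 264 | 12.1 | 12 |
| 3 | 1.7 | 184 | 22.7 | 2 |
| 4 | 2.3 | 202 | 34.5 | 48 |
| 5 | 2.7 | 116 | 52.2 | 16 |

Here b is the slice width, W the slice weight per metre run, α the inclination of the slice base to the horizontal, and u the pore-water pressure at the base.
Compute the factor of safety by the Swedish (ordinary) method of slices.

FS = 1.75

Ordinary method of slices: FS = Σ[c'·Δl_i + (W_i cosα_i − u_i·Δl_i)·tanφ'] / Σ W_i sinα_i, with Δl_i = b_i / cosα_i.
Slice 1: Δl = 3.0/cos(-1.3°) = 3.001 m; N'_1 = 156·cos(-1.3°) − 18·3.001 = 101.9; c'Δl = 50.71; W sinα = -3.5
Slice 2: Δl = 2.2/cos12.1° = 2.250 m; N'_2 = 264·cos12.1° − 12·2.250 = 231.1; c'Δl = 38.02; W sinα = 55.3
Slice 3: Δl = 1.7/cos22.7° = 1.843 m; N'_3 = 184·cos22.7° − 2·1.843 = 166.1; c'Δl = 31.14; W sinα = 71.0
Slice 4: Δl = 2.3/cos34.5° = 2.791 m; N'_4 = 202·cos34.5° − 48·2.791 = 32.5; c'Δl = 47.17; W sinα = 114.4
Slice 5: Δl = 2.7/cos52.2° = 4.405 m; N'_5 = 116·cos52.2° − 16·4.405 = 0.6; c'Δl = 74.45; W sinα = 91.7
Σc'Δl = 241.5 kN/m; ΣN' = 532.3 kN/m; ΣW sinα = 328.9 kN/m
Resisting = 241.5 + 532.3·tan32.0° = 241.5 + 332.6 = 574.1 kN/m
FS = 574.1 / 328.9 = 1.746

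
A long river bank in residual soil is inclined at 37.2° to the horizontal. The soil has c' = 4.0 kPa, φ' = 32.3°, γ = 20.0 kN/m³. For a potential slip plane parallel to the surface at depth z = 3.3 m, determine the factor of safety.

FS = 0.96

For an infinite slope with a slip plane parallel to the surface (no pore pressure): FS = [c' + γz cos²β tanφ'] / [γz sinβ cosβ].
γz = 20.0·3.3 = 66.00 kN/m²
Numerator = 4.0 + 66.00·cos²37.2°·tan32.3° = 4.0 + 66.00·0.6345·0.6322 = 30.472 kPa
Denominator = 66.00·sin37.2°·cos37.2° = 66.00·0.6046·0.7965 = 31.784 kPa
FS = 30.472 / 31.784 = 0.959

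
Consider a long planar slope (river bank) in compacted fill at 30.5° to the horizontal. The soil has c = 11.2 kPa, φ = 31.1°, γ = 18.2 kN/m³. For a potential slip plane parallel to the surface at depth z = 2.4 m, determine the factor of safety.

For an infinite slope with a slip plane parallel to the surface (no pore pressure): FS = [c + γz cos²β tanφ] / [γz sinβ cosβ].
γz = 18.2·2.4 = 43.68 kN/m²
Numerator = 11.2 + 43.68·cos²30.5°·tan31.1° = 11.2 + 43.68·0.7424·0.6032 = 30.762 kPa
Denominator = 43.68·sin30.5°·cos30.5° = 43.68·0.5075·0.8616 = 19.102 kPa
FS = 30.762 / 19.102 = 1.610

FS = 1.61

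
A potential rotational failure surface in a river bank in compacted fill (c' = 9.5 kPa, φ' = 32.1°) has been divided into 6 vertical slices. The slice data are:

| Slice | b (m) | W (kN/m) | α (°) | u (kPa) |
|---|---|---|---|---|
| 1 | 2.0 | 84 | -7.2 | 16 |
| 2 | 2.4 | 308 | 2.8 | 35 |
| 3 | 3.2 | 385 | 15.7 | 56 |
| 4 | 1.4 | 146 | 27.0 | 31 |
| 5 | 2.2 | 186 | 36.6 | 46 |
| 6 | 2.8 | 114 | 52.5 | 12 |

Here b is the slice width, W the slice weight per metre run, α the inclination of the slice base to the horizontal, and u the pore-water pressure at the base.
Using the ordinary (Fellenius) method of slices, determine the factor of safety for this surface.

Ordinary method of slices: FS = Σ[c'·Δl_i + (W_i cosα_i − u_i·Δl_i)·tanφ'] / Σ W_i sinα_i, with Δl_i = b_i / cosα_i.
Slice 1: Δl = 2.0/cos(-7.2°) = 2.016 m; N'_1 = 84·cos(-7.2°) − 16·2.016 = 51.1; c'Δl = 19.15; W sinα = -10.5
Slice 2: Δl = 2.4/cos2.8° = 2.403 m; N'_2 = 308·cos2.8° − 35·2.403 = 223.5; c'Δl = 22.83; W sinα = 15.0
Slice 3: Δl = 3.2/cos15.7° = 3.324 m; N'_3 = 385·cos15.7° − 56·3.324 = 184.5; c'Δl = 31.58; W sinα = 104.2
Slice 4: Δl = 1.4/cos27.0° = 1.571 m; N'_4 = 146·cos27.0° − 31·1.571 = 81.4; c'Δl = 14.93; W sinα = 66.3
Slice 5: Δl = 2.2/cos36.6° = 2.740 m; N'_5 = 186·cos36.6° − 46·2.740 = 23.3; c'Δl = 26.03; W sinα = 110.9
Slice 6: Δl = 2.8/cos52.5° = 4.600 m; N'_6 = 114·cos52.5° − 12·4.600 = 14.2; c'Δl = 43.70; W sinα = 90.4
Σc'Δl = 158.2 kN/m; ΣN' = 578.0 kN/m; ΣW sinα = 376.3 kN/m
Resisting = 158.2 + 578.0·tan32.1° = 158.2 + 362.6 = 520.8 kN/m
FS = 520.8 / 376.3 = 1.384

FS = 1.38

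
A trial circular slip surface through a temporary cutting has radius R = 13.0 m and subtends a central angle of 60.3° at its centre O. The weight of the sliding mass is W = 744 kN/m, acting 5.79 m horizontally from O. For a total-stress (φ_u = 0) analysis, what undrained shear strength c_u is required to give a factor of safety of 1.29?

c_u = 31.2 kPa

FS = c_u·L_a·R / (W·d), so c_u = FS·W·d / (L_a·R).
Arc length L_a = R·θ = 13.0·(60.3°·π/180) = 13.0·1.0524 = 13.68 m
c_u = 1.29·744·5.79 / (13.68·13.0) = 5557.0 / 177.86 = 31.24 kPa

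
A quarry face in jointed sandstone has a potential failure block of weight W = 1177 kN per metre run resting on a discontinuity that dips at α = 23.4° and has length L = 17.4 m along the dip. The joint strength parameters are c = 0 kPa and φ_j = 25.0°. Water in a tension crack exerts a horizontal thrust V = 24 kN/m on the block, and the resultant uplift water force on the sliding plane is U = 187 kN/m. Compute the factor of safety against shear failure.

FS = 0.84

Resolving the block weight along and normal to the plane and applying the Mohr–Coulomb strength on the joint:
N' = W cosα − U − V sinα = 1177·cos23.4° − 187 − 24·sin23.4° = 883.7 kN/m
Driving force T = W sinα + V cosα = 1177·sin23.4° + 24·cos23.4° = 489.5 kN/m
Resisting force R = c·L + N'·tanφ_j = 0·17.4 + 883.7·tan25.0° = 0.0 + 412.1 = 412.1 kN/m
FS = R / T = 412.1 / 489.5 = 0.842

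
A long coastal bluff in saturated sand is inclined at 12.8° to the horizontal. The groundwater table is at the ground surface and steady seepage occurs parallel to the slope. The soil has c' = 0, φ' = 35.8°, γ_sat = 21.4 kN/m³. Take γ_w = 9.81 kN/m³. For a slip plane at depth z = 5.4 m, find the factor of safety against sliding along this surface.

FS = 1.72

With seepage parallel to the slope and the water table at the surface, the effective normal stress on the slip plane uses the buoyant unit weight γ' = γ_sat − γ_w while the driving shear stress uses γ_sat:
FS = [c' + γ' z cos²β tanφ'] / [γ_sat z sinβ cosβ]
(For c' = 0 this reduces to FS = (γ'/γ_sat)·tanφ'/tanβ.)
γ' = 21.4 − 9.81 = 11.59 kN/m³
Numerator = 0.0 + 11.59·5.4·cos²12.8°·tan35.8° = 0.0 + 11.59·5.4·0.9509·0.7212 = 42.923 kPa
Denominator = 21.4·5.4·sin12.8°·cos12.8° = 21.4·5.4·0.2215·0.9751 = 24.966 kPa
FS = 42.923 / 24.966 = 1.719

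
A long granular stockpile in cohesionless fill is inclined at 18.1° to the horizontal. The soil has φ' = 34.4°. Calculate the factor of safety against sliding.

For a dry cohesionless infinite slope the factor of safety is FS = tanφ' / tanβ.
FS = tan34.4° / tan18.1° = 0.6847 / 0.3269 = 2.095

FS = 2.09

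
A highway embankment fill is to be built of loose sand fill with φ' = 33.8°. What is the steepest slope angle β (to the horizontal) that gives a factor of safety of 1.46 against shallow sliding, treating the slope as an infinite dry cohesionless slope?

β = 24.6°

For an infinite dry cohesionless slope FS = tanφ'/tanβ, so tanβ = tanφ' / FS.
tanβ = tan33.8° / 1.46 = 0.6694 / 1.46 = 0.4585
β = arctan(0.4585) = 24.63°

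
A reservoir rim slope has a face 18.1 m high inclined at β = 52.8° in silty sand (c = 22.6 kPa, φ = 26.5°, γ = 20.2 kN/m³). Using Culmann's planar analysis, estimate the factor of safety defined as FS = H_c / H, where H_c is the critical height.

FS = 1.70

H_c = (4c/γ) · sinβ cosφ / [1 − cos(β − φ)]
    = (4·22.6/20.2) · sin52.8°·cos26.5° / [1 − cos26.3°]
    = 4.475 · 0.7128 / 0.1035 = 30.82 m
FS = H_c / H = 30.82 / 18.1 = 1.703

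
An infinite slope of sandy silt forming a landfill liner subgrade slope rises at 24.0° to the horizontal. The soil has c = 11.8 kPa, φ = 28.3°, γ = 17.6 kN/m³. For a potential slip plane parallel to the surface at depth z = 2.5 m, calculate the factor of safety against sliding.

FS = 1.93

For an infinite slope with a slip plane parallel to the surface (no pore pressure): FS = [c + γz cos²β tanφ] / [γz sinβ cosβ].
γz = 17.6·2.5 = 44.00 kN/m²
Numerator = 11.8 + 44.00·cos²24.0°·tan28.3° = 11.8 + 44.00·0.8346·0.5384 = 31.572 kPa
Denominator = 44.00·sin24.0°·cos24.0° = 44.00·0.4067·0.9135 = 16.349 kPa
FS = 31.572 / 16.349 = 1.931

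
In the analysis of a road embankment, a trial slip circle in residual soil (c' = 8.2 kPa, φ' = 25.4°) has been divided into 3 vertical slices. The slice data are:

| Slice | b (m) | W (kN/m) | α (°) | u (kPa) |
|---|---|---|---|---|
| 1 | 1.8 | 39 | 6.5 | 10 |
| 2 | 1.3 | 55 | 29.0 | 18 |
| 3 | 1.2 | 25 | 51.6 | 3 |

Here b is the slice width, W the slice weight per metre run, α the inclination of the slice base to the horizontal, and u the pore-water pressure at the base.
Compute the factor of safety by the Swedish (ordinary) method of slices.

FS = 1.33

Ordinary method of slices: FS = Σ[c'·Δl_i + (W_i cosα_i − u_i·Δl_i)·tanφ'] / Σ W_i sinα_i, with Δl_i = b_i / cosα_i.
Slice 1: Δl = 1.8/cos6.5° = 1.812 m; N'_1 = 39·cos6.5° − 10·1.812 = 20.6; c'Δl = 14.86; W sinα = 4.4
Slice 2: Δl = 1.3/cos29.0° = 1.486 m; N'_2 = 55·cos29.0° − 18·1.486 = 21.3; c'Δl = 12.19; W sinα = 26.7
Slice 3: Δl = 1.2/cos51.6° = 1.932 m; N'_3 = 25·cos51.6° − 3·1.932 = 9.7; c'Δl = 15.84; W sinα = 19.6
Σc'Δl = 42.9 kN/m; ΣN' = 51.7 kN/m; ΣW sinα = 50.7 kN/m
Resisting = 42.9 + 51.7·tan25.4° = 42.9 + 24.6 = 67.4 kN/m
FS = 67.4 / 50.7 = 1.331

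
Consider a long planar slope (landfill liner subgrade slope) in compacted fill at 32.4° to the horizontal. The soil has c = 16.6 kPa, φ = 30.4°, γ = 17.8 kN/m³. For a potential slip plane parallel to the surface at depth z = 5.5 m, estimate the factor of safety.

For an infinite slope with a slip plane parallel to the surface (no pore pressure): FS = [c + γz cos²β tanφ] / [γz sinβ cosβ].
γz = 17.8·5.5 = 97.90 kN/m²
Numerator = 16.6 + 97.90·cos²32.4°·tan30.4° = 16.6 + 97.90·0.7129·0.5867 = 57.547 kPa
Denominator = 97.90·sin32.4°·cos32.4° = 97.90·0.5358·0.8443 = 44.291 kPa
FS = 57.547 / 44.291 = 1.299

FS = 1.30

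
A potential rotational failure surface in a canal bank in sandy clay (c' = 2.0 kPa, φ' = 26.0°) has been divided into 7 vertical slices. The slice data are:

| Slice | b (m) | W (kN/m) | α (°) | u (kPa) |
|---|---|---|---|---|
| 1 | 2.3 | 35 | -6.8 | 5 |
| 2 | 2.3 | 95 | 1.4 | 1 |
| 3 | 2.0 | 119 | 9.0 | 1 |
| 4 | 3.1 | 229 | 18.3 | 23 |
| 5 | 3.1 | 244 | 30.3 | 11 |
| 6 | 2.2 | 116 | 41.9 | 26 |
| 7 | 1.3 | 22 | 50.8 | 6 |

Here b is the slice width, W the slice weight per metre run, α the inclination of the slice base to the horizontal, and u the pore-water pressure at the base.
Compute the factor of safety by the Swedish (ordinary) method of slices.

FS = 1.01

Ordinary method of slices: FS = Σ[c'·Δl_i + (W_i cosα_i − u_i·Δl_i)·tanφ'] / Σ W_i sinα_i, with Δl_i = b_i / cosα_i.
Slice 1: Δl = 2.3/cos(-6.8°) = 2.316 m; N'_1 = 35·cos(-6.8°) − 5·2.316 = 23.2; c'Δl = 4.63; W sinα = -4.1
Slice 2: Δl = 2.3/cos1.4° = 2.301 m; N'_2 = 95·cos1.4° − 1·2.301 = 92.7; c'Δl = 4.60; W sinα = 2.3
Slice 3: Δl = 2.0/cos9.0° = 2.025 m; N'_3 = 119·cos9.0° − 1·2.025 = 115.5; c'Δl = 4.05; W sinα = 18.6
Slice 4: Δl = 3.1/cos18.3° = 3.265 m; N'_4 = 229·cos18.3° − 23·3.265 = 142.3; c'Δl = 6.53; W sinα = 71.9
Slice 5: Δl = 3.1/cos30.3° = 3.590 m; N'_5 = 244·cos30.3° − 11·3.590 = 171.2; c'Δl = 7.18; W sinα = 123.1
Slice 6: Δl = 2.2/cos41.9° = 2.956 m; N'_6 = 116·cos41.9° − 26·2.956 = 9.5; c'Δl = 5.91; W sinα = 77.5
Slice 7: Δl = 1.3/cos50.8° = 2.057 m; N'_7 = 22·cos50.8° − 6·2.057 = 1.6; c'Δl = 4.11; W sinα = 17.0
Σc'Δl = 37.0 kN/m; ΣN' = 555.9 kN/m; ΣW sinα = 306.3 kN/m
Resisting = 37.0 + 555.9·tan26.0° = 37.0 + 271.1 = 308.2 kN/m
FS = 308.2 / 306.3 = 1.006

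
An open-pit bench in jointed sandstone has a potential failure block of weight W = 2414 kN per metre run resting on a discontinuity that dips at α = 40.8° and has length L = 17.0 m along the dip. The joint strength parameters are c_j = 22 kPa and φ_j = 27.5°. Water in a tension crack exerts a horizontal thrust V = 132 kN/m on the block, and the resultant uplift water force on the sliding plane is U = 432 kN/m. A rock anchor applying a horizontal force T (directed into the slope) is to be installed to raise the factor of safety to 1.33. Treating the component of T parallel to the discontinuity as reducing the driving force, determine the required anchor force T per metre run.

T = 873 kN/m

Resolving forces along and normal to the sliding plane, with the horizontal anchor force T adding T·sinα to the effective normal force and T·cosα acting up the plane against the driving force:
FS = [c_jL + (W cosα − U − V sinα + T sinα) tanφ_j] / [W sinα + V cosα − T cosα]
Without the anchor: N' = 1309.1 kN/m, driving T_d = 1677.3 kN/m, resisting R = 22·17.0 + 1309.1·tan27.5° = 1055.5 kN/m, FS = 0.63.
Setting FS = 1.33 and solving for T:
1.33·(1677.3 − T cos40.8°) = 1055.5 + T sin40.8°·tan27.5°
T·(sin40.8°·tan27.5° + 1.33·cos40.8°) = 1.33·1677.3 − 1055.5
T·(0.6534·0.5206 + 1.33·0.7570) = 2230.8 − 1055.5 = 1175.3
T·1.3470 = 1175.3
T = 872.6 kN/m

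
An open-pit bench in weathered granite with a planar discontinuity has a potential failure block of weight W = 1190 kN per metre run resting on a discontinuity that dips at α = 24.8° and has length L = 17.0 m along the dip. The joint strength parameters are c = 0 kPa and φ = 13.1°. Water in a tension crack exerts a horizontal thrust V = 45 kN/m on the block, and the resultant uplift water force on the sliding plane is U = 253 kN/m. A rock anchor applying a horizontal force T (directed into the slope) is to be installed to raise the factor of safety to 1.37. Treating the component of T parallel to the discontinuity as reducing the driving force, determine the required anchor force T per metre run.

Resolving forces along and normal to the sliding plane, with the horizontal anchor force T adding T·sinα to the effective normal force and T·cosα acting up the plane against the driving force:
FS = [cL + (W cosα − U − V sinα + T sinα) tanφ] / [W sinα + V cosα − T cosα]
Without the anchor: N' = 808.4 kN/m, driving T_d = 540.0 kN/m, resisting R = 0·17.0 + 808.4·tan13.1° = 188.1 kN/m, FS = 0.35.
Setting FS = 1.37 and solving for T:
1.37·(540.0 − T cos24.8°) = 188.1 + T sin24.8°·tan13.1°
T·(sin24.8°·tan13.1° + 1.37·cos24.8°) = 1.37·540.0 − 188.1
T·(0.4195·0.2327 + 1.37·0.9078) = 739.8 − 188.1 = 551.7
T·1.3413 = 551.7
T = 411.3 kN/m

T = 411 kN/m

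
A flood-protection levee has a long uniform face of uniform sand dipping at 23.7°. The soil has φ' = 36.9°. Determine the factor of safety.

FS = 1.71

For a dry cohesionless infinite slope the factor of safety is FS = tanφ' / tanβ.
FS = tan36.9° / tan23.7° = 0.7508 / 0.4390 = 1.710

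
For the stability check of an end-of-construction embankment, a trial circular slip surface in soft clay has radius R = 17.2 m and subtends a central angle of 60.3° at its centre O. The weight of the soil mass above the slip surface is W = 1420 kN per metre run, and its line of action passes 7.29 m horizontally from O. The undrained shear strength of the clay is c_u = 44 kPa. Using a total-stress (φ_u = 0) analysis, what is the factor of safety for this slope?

FS = 1.32

Taking moments about the centre O, the resisting moment is provided by the undrained shear strength acting along the arc:
Arc length L_a = R·θ = 17.2·(60.3°·π/180) = 17.2·1.0524 = 18.10 m
M_R = c_u·L_a·R = 44·18.10·17.2 = 13699.5 kN·m/m
M_D = W·d = 1420·7.29 = 10351.8 kN·m/m
FS = M_R / M_D = 13699.5 / 10351.8 = 1.323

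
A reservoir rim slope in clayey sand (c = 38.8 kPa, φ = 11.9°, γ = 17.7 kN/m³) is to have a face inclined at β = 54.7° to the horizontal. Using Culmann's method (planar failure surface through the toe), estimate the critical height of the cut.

H_c = 26.30 m

Culmann's analysis gives the critical failure plane at α_cr = (β + φ)/2 = (54.7 + 11.9)/2 = 33.3°, and the critical height
H_c = (4c/γ) · sinβ cosφ / [1 − cos(β − φ)]
    = (4·38.8/17.7) · sin54.7°·cos11.9° / [1 − cos(42.8°)]
    = 8.768 · 0.8161·0.9785 / [1 − 0.7337]
    = 8.768 · 0.7986 / 0.2663
    = 26.30 m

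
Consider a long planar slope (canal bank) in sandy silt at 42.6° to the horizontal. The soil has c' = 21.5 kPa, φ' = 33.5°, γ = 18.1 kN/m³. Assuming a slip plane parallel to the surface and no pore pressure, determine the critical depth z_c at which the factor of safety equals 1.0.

z_c = 8.51 m

Setting FS = 1.00 in FS = [c' + γz cos²β tanφ'] / [γz sinβ cosβ] and solving for z:
z = c' / [γ cosβ (FS·sinβ − cosβ·tanφ')]
  = 21.5 / [18.1·cos42.6°·(1.00·sin42.6° − cos42.6°·tan33.5°)]
  = 21.5 / [18.1·0.7361·(1.00·0.6769 − 0.7361·0.6619)]
  = 21.5 / 2.5270 = 8.508 m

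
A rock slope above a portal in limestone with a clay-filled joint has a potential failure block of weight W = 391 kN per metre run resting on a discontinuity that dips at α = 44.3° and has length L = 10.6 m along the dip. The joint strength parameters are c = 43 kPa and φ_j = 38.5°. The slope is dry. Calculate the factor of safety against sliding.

FS = 2.48

Resolving the block weight along and normal to the plane and applying the Mohr–Coulomb strength on the joint:
N' = W cosα = 391·cos44.3° = 279.8 kN/m
Driving force T = W sinα = 391·sin44.3° = 273.1 kN/m
Resisting force R = c·L + N'·tanφ_j = 43·10.6 + 279.8·tan38.5° = 455.8 + 222.6 = 678.4 kN/m
FS = R / T = 678.4 / 273.1 = 2.484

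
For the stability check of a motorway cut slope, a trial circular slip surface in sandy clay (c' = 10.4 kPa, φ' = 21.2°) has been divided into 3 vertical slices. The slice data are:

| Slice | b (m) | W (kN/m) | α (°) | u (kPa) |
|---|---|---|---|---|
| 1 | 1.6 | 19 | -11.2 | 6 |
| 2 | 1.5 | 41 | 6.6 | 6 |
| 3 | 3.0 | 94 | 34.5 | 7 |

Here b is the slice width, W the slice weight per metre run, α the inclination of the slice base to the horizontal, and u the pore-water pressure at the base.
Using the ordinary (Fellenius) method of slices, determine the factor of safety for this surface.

FS = 1.96

Ordinary method of slices: FS = Σ[c'·Δl_i + (W_i cosα_i − u_i·Δl_i)·tanφ'] / Σ W_i sinα_i, with Δl_i = b_i / cosα_i.
Slice 1: Δl = 1.6/cos(-11.2°) = 1.631 m; N'_1 = 19·cos(-11.2°) − 6·1.631 = 8.9; c'Δl = 16.96; W sinα = -3.7
Slice 2: Δl = 1.5/cos6.6° = 1.510 m; N'_2 = 41·cos6.6° − 6·1.510 = 31.7; c'Δl = 15.70; W sinα = 4.7
Slice 3: Δl = 3.0/cos34.5° = 3.640 m; N'_3 = 94·cos34.5° − 7·3.640 = 52.0; c'Δl = 37.86; W sinα = 53.2
Σc'Δl = 70.5 kN/m; ΣN' = 92.5 kN/m; ΣW sinα = 54.3 kN/m
Resisting = 70.5 + 92.5·tan21.2° = 70.5 + 35.9 = 106.4 kN/m
FS = 106.4 / 54.3 = 1.961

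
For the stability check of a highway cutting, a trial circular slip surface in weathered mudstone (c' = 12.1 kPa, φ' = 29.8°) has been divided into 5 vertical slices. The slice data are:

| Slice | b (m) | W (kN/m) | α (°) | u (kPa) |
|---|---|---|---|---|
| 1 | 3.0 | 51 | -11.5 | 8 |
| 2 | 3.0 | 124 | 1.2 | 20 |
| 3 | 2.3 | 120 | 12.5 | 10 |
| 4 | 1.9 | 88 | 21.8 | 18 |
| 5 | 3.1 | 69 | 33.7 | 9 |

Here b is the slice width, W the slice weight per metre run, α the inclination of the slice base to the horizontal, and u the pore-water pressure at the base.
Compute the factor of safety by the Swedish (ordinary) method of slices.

FS = 3.53

Ordinary method of slices: FS = Σ[c'·Δl_i + (W_i cosα_i − u_i·Δl_i)·tanφ'] / Σ W_i sinα_i, with Δl_i = b_i / cosα_i.
Slice 1: Δl = 3.0/cos(-11.5°) = 3.061 m; N'_1 = 51·cos(-11.5°) − 8·3.061 = 25.5; c'Δl = 37.04; W sinα = -10.2
Slice 2: Δl = 3.0/cos1.2° = 3.001 m; N'_2 = 124·cos1.2° − 20·3.001 = 64.0; c'Δl = 36.31; W sinα = 2.6
Slice 3: Δl = 2.3/cos12.5° = 2.356 m; N'_3 = 120·cos12.5° − 10·2.356 = 93.6; c'Δl = 28.51; W sinα = 26.0
Slice 4: Δl = 1.9/cos21.8° = 2.046 m; N'_4 = 88·cos21.8° − 18·2.046 = 44.9; c'Δl = 24.76; W sinα = 32.7
Slice 5: Δl = 3.1/cos33.7° = 3.726 m; N'_5 = 69·cos33.7° − 9·3.726 = 23.9; c'Δl = 45.09; W sinα = 38.3
Σc'Δl = 171.7 kN/m; ΣN' = 251.8 kN/m; ΣW sinα = 89.4 kN/m
Resisting = 171.7 + 251.8·tan29.8° = 171.7 + 144.2 = 315.9 kN/m
FS = 315.9 / 89.4 = 3.535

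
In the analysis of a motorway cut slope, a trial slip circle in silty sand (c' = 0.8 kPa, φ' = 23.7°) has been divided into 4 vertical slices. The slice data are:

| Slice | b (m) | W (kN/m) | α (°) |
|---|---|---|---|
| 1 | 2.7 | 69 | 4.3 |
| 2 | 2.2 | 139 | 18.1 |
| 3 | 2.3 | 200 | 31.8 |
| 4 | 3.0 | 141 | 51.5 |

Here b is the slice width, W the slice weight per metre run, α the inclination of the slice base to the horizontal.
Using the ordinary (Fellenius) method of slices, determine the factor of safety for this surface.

Ordinary method of slices: FS = Σ[c'·Δl_i + (W_i cosα_i)·tanφ'] / Σ W_i sinα_i, with Δl_i = b_i / cosα_i.
Slice 1: Δl = 2.7/cos4.3° = 2.708 m; N'_1 = 69·cos4.3° = 68.8; c'Δl = 2.17; W sinα = 5.2
Slice 2: Δl = 2.2/cos18.1° = 2.315 m; N'_2 = 139·cos18.1° = 132.1; c'Δl = 1.85; W sinα = 43.2
Slice 3: Δl = 2.3/cos31.8° = 2.706 m; N'_3 = 200·cos31.8° = 170.0; c'Δl = 2.16; W sinα = 105.4
Slice 4: Δl = 3.0/cos51.5° = 4.819 m; N'_4 = 141·cos51.5° = 87.8; c'Δl = 3.86; W sinα = 110.3
Σc'Δl = 10.0 kN/m; ΣN' = 458.7 kN/m; ΣW sinα = 264.1 kN/m
Resisting = 10.0 + 458.7·tan23.7° = 10.0 + 201.3 = 211.4 kN/m
FS = 211.4 / 264.1 = 0.800

FS = 0.80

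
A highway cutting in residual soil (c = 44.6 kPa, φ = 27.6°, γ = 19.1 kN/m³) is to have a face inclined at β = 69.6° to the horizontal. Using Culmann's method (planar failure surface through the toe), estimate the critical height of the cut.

Culmann's analysis gives the critical failure plane at α_cr = (β + φ)/2 = (69.6 + 27.6)/2 = 48.6°, and the critical height
H_c = (4c/γ) · sinβ cosφ / [1 − cos(β − φ)]
    = (4·44.6/19.1) · sin69.6°·cos27.6° / [1 − cos(42.0°)]
    = 9.340 · 0.9373·0.8862 / [1 − 0.7431]
    = 9.340 · 0.8306 / 0.2569
    = 30.20 m

H_c = 30.20 m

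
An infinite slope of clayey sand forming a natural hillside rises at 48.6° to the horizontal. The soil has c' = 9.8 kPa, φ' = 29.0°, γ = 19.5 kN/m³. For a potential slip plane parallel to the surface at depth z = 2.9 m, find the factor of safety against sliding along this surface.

FS = 0.84

For an infinite slope with a slip plane parallel to the surface (no pore pressure): FS = [c' + γz cos²β tanφ'] / [γz sinβ cosβ].
γz = 19.5·2.9 = 56.55 kN/m²
Numerator = 9.8 + 56.55·cos²48.6°·tan29.0° = 9.8 + 56.55·0.4373·0.5543 = 23.509 kPa
Denominator = 56.55·sin48.6°·cos48.6° = 56.55·0.7501·0.6613 = 28.052 kPa
FS = 23.509 / 28.052 = 0.838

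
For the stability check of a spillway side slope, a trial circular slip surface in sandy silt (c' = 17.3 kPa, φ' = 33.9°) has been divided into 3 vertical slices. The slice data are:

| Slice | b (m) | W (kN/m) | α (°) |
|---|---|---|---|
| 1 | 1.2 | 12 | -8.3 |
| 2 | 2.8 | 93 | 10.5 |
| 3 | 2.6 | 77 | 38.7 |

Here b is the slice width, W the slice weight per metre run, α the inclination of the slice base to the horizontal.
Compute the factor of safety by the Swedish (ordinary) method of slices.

FS = 3.75

Ordinary method of slices: FS = Σ[c'·Δl_i + (W_i cosα_i)·tanφ'] / Σ W_i sinα_i, with Δl_i = b_i / cosα_i.
Slice 1: Δl = 1.2/cos(-8.3°) = 1.213 m; N'_1 = 12·cos(-8.3°) = 11.9; c'Δl = 20.98; W sinα = -1.7
Slice 2: Δl = 2.8/cos10.5° = 2.848 m; N'_2 = 93·cos10.5° = 91.4; c'Δl = 49.26; W sinα = 16.9
Slice 3: Δl = 2.6/cos38.7° = 3.331 m; N'_3 = 77·cos38.7° = 60.1; c'Δl = 57.63; W sinα = 48.1
Σc'Δl = 127.9 kN/m; ΣN' = 163.4 kN/m; ΣW sinα = 63.4 kN/m
Resisting = 127.9 + 163.4·tan33.9° = 127.9 + 109.8 = 237.7 kN/m
FS = 237.7 / 63.4 = 3.751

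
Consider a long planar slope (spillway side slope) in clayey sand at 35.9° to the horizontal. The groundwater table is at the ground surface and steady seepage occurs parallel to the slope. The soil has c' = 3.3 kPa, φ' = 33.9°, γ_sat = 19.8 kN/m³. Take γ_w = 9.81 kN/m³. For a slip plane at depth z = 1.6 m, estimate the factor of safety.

With seepage parallel to the slope and the water table at the surface, the effective normal stress on the slip plane uses the buoyant unit weight γ' = γ_sat − γ_w while the driving shear stress uses γ_sat:
FS = [c' + γ' z cos²β tanφ'] / [γ_sat z sinβ cosβ]
γ' = 19.8 − 9.81 = 9.99 kN/m³
Numerator = 3.3 + 9.99·1.6·cos²35.9°·tan33.9° = 3.3 + 9.99·1.6·0.6562·0.6720 = 10.348 kPa
Denominator = 19.8·1.6·sin35.9°·cos35.9° = 19.8·1.6·0.5864·0.8100 = 15.048 kPa
FS = 10.348 / 15.048 = 0.688

FS = 0.69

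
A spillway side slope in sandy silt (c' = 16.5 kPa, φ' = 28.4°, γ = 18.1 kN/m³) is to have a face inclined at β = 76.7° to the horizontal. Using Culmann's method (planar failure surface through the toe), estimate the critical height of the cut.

H_c = 9.32 m

Culmann's analysis gives the critical failure plane at α_cr = (β + φ')/2 = (76.7 + 28.4)/2 = 52.5°, and the critical height
H_c = (4c'/γ) · sinβ cosφ' / [1 − cos(β − φ')]
    = (4·16.5/18.1) · sin76.7°·cos28.4° / [1 − cos(48.3°)]
    = 3.646 · 0.9732·0.8796 / [1 − 0.6652]
    = 3.646 · 0.8561 / 0.3348
    = 9.32 m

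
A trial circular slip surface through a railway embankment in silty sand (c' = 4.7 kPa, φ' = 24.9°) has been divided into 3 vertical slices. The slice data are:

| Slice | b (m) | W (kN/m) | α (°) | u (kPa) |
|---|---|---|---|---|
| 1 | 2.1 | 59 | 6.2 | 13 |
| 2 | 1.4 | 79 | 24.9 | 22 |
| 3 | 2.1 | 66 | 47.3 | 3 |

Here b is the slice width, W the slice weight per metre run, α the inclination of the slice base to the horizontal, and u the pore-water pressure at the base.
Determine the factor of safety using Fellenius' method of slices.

Ordinary method of slices: FS = Σ[c'·Δl_i + (W_i cosα_i − u_i·Δl_i)·tanφ'] / Σ W_i sinα_i, with Δl_i = b_i / cosα_i.
Slice 1: Δl = 2.1/cos6.2° = 2.112 m; N'_1 = 59·cos6.2° − 13·2.112 = 31.2; c'Δl = 9.93; W sinα = 6.4
Slice 2: Δl = 1.4/cos24.9° = 1.543 m; N'_2 = 79·cos24.9° − 22·1.543 = 37.7; c'Δl = 7.25; W sinα = 33.3
Slice 3: Δl = 2.1/cos47.3° = 3.097 m; N'_3 = 66·cos47.3° − 3·3.097 = 35.5; c'Δl = 14.55; W sinα = 48.5
Σc'Δl = 31.7 kN/m; ΣN' = 104.4 kN/m; ΣW sinα = 88.1 kN/m
Resisting = 31.7 + 104.4·tan24.9° = 31.7 + 48.4 = 80.2 kN/m
FS = 80.2 / 88.1 = 0.910

FS = 0.91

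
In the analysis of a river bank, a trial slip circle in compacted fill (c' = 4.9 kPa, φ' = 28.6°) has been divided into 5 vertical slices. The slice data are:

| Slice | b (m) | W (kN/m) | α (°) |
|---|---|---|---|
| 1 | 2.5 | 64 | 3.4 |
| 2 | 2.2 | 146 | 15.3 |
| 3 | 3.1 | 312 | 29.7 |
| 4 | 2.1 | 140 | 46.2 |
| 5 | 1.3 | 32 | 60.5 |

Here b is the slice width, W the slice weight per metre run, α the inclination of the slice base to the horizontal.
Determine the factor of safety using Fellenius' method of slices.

FS = 1.20

Ordinary method of slices: FS = Σ[c'·Δl_i + (W_i cosα_i)·tanφ'] / Σ W_i sinα_i, with Δl_i = b_i / cosα_i.
Slice 1: Δl = 2.5/cos3.4° = 2.504 m; N'_1 = 64·cos3.4° = 63.9; c'Δl = 12.27; W sinα = 3.8
Slice 2: Δl = 2.2/cos15.3° = 2.281 m; N'_2 = 146·cos15.3° = 140.8; c'Δl = 11.18; W sinα = 38.5
Slice 3: Δl = 3.1/cos29.7° = 3.569 m; N'_3 = 312·cos29.7° = 271.0; c'Δl = 17.49; W sinα = 154.6
Slice 4: Δl = 2.1/cos46.2° = 3.034 m; N'_4 = 140·cos46.2° = 96.9; c'Δl = 14.87; W sinα = 101.0
Slice 5: Δl = 1.3/cos60.5° = 2.640 m; N'_5 = 32·cos60.5° = 15.8; c'Δl = 12.94; W sinα = 27.9
Σc'Δl = 68.7 kN/m; ΣN' = 588.4 kN/m; ΣW sinα = 325.8 kN/m
Resisting = 68.7 + 588.4·tan28.6° = 68.7 + 320.8 = 389.5 kN/m
FS = 389.5 / 325.8 = 1.196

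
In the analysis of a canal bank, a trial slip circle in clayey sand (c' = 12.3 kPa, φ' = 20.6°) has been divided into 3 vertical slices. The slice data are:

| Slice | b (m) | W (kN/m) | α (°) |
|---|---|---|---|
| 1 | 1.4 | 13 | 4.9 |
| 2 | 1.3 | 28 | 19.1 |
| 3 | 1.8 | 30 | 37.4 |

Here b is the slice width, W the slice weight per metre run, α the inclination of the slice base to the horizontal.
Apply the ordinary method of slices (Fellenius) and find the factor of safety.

Ordinary method of slices: FS = Σ[c'·Δl_i + (W_i cosα_i)·tanφ'] / Σ W_i sinα_i, with Δl_i = b_i / cosα_i.
Slice 1: Δl = 1.4/cos4.9° = 1.405 m; N'_1 = 13·cos4.9° = 13.0; c'Δl = 17.28; W sinα = 1.1
Slice 2: Δl = 1.3/cos19.1° = 1.376 m; N'_2 = 28·cos19.1° = 26.5; c'Δl = 16.92; W sinα = 9.2
Slice 3: Δl = 1.8/cos37.4° = 2.266 m; N'_3 = 30·cos37.4° = 23.8; c'Δl = 27.87; W sinα = 18.2
Σc'Δl = 62.1 kN/m; ΣN' = 63.2 kN/m; ΣW sinα = 28.5 kN/m
Resisting = 62.1 + 63.2·tan20.6° = 62.1 + 23.8 = 85.8 kN/m
FS = 85.8 / 28.5 = 3.013

FS = 3.01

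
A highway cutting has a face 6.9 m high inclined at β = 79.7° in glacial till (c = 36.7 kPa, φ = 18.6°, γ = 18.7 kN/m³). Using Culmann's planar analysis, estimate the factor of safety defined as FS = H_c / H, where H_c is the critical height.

FS = 2.05

H_c = (4c/γ) · sinβ cosφ / [1 − cos(β − φ)]
    = (4·36.7/18.7) · sin79.7°·cos18.6° / [1 − cos61.1°]
    = 7.850 · 0.9325 / 0.5167 = 14.17 m
FS = H_c / H = 14.17 / 6.9 = 2.053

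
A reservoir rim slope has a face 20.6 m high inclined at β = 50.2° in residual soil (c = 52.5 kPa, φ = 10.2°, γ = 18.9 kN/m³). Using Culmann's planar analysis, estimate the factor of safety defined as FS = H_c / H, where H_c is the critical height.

FS = 1.74

H_c = (4c/γ) · sinβ cosφ / [1 − cos(β − φ)]
    = (4·52.5/18.9) · sin50.2°·cos10.2° / [1 − cos40.0°]
    = 11.111 · 0.7561 / 0.2340 = 35.91 m
FS = H_c / H = 35.91 / 20.6 = 1.743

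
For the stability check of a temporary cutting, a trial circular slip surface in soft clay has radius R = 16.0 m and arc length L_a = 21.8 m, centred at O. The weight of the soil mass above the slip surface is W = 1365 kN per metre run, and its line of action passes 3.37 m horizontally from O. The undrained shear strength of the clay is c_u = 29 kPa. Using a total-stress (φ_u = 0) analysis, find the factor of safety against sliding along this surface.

Taking moments about the centre O, the resisting moment is provided by the undrained shear strength acting along the arc:
M_R = c_u·L_a·R = 29·21.80·16.0 = 10115.2 kN·m/m
M_D = W·d = 1365·3.37 = 4600.1 kN·m/m
FS = M_R / M_D = 10115.2 / 4600.1 = 2.199

FS = 2.20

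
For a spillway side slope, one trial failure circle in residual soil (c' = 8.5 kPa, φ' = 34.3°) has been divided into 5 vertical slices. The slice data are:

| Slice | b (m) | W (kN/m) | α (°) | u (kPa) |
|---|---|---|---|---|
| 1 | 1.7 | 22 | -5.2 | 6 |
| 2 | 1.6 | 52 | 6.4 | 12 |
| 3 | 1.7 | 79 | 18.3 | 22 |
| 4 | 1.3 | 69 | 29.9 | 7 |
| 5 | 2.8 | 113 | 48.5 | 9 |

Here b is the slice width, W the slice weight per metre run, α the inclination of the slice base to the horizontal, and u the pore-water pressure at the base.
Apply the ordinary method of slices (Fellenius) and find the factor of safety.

Ordinary method of slices: FS = Σ[c'·Δl_i + (W_i cosα_i − u_i·Δl_i)·tanφ'] / Σ W_i sinα_i, with Δl_i = b_i / cosα_i.
Slice 1: Δl = 1.7/cos(-5.2°) = 1.707 m; N'_1 = 22·cos(-5.2°) − 6·1.707 = 11.7; c'Δl = 14.51; W sinα = -2.0
Slice 2: Δl = 1.6/cos6.4° = 1.610 m; N'_2 = 52·cos6.4° − 12·1.610 = 32.4; c'Δl = 13.69; W sinα = 5.8
Slice 3: Δl = 1.7/cos18.3° = 1.791 m; N'_3 = 79·cos18.3° − 22·1.791 = 35.6; c'Δl = 15.22; W sinα = 24.8
Slice 4: Δl = 1.3/cos29.9° = 1.500 m; N'_4 = 69·cos29.9° − 7·1.500 = 49.3; c'Δl = 12.75; W sinα = 34.4
Slice 5: Δl = 2.8/cos48.5° = 4.226 m; N'_5 = 113·cos48.5° − 9·4.226 = 36.8; c'Δl = 35.92; W sinα = 84.6
Σc'Δl = 92.1 kN/m; ΣN' = 165.8 kN/m; ΣW sinα = 147.6 kN/m
Resisting = 92.1 + 165.8·tan34.3° = 92.1 + 113.1 = 205.2 kN/m
FS = 205.2 / 147.6 = 1.390

FS = 1.39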